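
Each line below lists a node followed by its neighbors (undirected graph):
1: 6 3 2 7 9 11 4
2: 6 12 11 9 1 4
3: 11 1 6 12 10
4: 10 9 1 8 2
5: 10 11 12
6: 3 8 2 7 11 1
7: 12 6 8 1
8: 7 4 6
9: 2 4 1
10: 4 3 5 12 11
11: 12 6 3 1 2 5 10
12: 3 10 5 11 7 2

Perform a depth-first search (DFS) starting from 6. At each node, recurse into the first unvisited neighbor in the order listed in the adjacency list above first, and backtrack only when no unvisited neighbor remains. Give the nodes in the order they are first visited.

6 3 11 12 10 4 9 2 1 7 8 5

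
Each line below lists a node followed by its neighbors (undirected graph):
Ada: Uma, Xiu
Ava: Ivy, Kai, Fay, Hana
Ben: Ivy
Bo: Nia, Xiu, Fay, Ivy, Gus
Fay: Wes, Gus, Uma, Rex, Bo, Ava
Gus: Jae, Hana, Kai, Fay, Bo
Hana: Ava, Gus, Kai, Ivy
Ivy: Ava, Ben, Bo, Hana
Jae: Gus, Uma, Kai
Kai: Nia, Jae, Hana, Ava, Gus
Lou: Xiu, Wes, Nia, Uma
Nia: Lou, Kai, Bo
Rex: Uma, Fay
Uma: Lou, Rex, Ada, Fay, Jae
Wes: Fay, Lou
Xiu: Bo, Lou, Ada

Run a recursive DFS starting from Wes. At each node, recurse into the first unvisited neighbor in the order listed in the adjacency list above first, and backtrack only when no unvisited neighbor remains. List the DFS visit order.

Wes -> Fay -> Gus -> Jae -> Uma -> Lou -> Xiu -> Bo -> Nia -> Kai -> Hana -> Ava -> Ivy -> Ben -> Ada -> Rex

Visit Wes
Wes → Fay
Fay → Gus
Gus → Jae
Jae → Uma
Uma → Lou
Lou → Xiu
Xiu → Bo
Bo → Nia
Nia → Kai
Kai → Hana
Hana → Ava
Ava → Ivy
Ivy → Ben
Xiu → Ada
Uma → Rex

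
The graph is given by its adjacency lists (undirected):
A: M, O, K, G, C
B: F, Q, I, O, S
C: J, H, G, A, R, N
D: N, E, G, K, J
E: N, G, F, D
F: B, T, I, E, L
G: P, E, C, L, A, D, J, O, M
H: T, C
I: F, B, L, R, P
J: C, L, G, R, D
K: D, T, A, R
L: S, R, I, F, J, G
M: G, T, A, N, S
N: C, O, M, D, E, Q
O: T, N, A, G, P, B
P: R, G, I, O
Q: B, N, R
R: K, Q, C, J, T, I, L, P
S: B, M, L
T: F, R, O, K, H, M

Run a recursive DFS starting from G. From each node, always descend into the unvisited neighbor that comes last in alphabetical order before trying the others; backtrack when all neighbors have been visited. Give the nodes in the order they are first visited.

G P R T O N Q B S M A K D J L I F E C H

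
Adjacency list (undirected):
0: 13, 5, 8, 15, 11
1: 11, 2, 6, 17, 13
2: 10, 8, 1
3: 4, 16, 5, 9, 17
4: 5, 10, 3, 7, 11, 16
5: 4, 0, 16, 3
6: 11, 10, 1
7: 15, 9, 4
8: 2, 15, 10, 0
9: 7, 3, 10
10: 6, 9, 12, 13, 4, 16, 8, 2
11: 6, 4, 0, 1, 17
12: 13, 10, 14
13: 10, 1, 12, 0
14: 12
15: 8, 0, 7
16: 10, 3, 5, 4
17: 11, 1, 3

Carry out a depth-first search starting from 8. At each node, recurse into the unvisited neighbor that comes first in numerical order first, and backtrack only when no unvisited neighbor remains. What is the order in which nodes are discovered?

Visit 8
8 → 0
0 → 5
5 → 3
3 → 4
4 → 7
7 → 9
9 → 10
10 → 2
2 → 1
1 → 6
6 → 11
11 → 17
1 → 13
13 → 12
12 → 14
10 → 16
7 → 15

8, 0, 5, 3, 4, 7, 9, 10, 2, 1, 6, 11, 17, 13, 12, 14, 16, 15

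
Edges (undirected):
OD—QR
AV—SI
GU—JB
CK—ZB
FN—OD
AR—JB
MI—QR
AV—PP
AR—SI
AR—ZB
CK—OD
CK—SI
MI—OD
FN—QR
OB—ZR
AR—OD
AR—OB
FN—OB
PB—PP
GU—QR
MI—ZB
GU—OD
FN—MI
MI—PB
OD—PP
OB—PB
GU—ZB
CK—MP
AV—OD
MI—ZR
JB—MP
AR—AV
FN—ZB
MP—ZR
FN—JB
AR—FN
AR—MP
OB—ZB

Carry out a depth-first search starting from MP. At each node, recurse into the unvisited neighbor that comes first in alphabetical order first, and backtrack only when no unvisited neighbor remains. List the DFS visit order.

MP → AR → AV → OD → CK → SI → ZB → FN → JB → GU → QR → MI → PB → OB → ZR → PP

Visit MP
MP → AR
AR → AV
AV → OD
OD → CK
CK → SI
CK → ZB
ZB → FN
FN → JB
JB → GU
GU → QR
QR → MI
MI → PB
PB → OB
OB → ZR
PB → PP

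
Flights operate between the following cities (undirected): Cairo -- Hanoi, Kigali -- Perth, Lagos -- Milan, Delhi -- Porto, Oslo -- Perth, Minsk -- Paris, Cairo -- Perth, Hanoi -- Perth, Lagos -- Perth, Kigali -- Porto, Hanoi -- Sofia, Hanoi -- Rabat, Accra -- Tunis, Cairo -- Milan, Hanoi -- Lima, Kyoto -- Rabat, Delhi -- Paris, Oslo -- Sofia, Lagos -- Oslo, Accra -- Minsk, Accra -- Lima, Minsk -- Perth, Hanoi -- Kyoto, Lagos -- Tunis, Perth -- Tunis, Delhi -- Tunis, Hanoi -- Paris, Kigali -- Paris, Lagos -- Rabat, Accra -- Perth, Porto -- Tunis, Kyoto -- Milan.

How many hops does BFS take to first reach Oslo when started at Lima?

Level 0: Lima
Level 1: Accra, Hanoi
Level 2: Cairo, Kyoto, Minsk, Paris, Perth, Rabat, Sofia, Tunis
Level 3: Delhi, Kigali, Lagos, Milan, Oslo, Porto
Oslo first appears at level 3.

3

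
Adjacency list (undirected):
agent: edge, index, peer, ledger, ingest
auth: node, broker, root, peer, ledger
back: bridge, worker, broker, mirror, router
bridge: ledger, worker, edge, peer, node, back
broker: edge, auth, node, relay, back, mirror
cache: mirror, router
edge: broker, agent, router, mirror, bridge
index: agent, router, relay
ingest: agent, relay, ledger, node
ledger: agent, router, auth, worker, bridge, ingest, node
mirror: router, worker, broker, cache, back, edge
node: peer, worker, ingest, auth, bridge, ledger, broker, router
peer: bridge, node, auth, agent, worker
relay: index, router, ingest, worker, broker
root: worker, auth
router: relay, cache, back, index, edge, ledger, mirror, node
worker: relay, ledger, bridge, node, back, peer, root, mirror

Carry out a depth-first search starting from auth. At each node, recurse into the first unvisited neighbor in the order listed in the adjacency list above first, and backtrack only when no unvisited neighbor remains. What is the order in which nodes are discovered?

Visit auth
auth → node
node → peer
peer → bridge
bridge → ledger
ledger → agent
agent → edge
edge → broker
broker → relay
relay → index
index → router
router → cache
cache → mirror
mirror → worker
worker → back
worker → root
relay → ingest

auth, node, peer, bridge, ledger, agent, edge, broker, relay, index, router, cache, mirror, worker, back, root, ingest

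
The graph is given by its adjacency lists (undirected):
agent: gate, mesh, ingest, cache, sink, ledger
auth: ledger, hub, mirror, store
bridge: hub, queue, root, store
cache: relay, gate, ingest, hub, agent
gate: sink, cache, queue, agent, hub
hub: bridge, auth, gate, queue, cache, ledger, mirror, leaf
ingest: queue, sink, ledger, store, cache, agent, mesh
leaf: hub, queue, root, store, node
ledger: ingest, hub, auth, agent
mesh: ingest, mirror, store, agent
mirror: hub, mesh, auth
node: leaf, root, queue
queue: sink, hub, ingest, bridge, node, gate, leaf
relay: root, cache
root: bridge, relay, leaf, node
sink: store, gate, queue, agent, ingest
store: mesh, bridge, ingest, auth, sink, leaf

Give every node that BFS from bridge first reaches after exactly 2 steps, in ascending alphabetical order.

auth, cache, gate, ingest, leaf, ledger, mesh, mirror, node, relay, sink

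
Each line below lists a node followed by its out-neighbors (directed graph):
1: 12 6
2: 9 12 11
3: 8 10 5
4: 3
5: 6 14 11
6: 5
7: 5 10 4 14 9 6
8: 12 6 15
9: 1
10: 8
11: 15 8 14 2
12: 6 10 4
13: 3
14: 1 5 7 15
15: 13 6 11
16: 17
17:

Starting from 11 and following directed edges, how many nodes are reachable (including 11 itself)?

15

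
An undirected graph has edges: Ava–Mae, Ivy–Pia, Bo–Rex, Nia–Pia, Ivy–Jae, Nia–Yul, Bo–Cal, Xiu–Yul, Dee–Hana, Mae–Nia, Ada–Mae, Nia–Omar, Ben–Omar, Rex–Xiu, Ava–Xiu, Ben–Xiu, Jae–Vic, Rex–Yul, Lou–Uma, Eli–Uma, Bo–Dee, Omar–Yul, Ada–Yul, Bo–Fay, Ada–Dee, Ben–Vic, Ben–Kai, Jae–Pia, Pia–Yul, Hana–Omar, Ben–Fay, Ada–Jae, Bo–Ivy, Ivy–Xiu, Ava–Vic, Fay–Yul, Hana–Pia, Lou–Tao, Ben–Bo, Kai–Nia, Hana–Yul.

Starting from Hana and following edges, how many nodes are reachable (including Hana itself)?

19

BFS from Hana visits: Hana, Dee, Omar, Pia, Yul, Ada, Bo, Ben, Nia, Ivy, Jae, Fay, Rex, Xiu, Mae, Cal, Kai, Vic, Ava
Reachable nodes: 19 of 23 total.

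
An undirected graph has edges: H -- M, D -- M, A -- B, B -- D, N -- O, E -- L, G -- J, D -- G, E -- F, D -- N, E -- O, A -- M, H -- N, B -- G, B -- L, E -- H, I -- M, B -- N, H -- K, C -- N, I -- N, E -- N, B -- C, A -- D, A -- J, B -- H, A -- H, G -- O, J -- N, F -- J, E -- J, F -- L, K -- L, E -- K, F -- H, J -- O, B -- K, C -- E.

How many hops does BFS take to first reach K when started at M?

Level 0: M
Level 1: A, D, H, I
Level 2: B, E, F, G, J, K, N
Level 3: C, L, O
K first appears at level 2.

2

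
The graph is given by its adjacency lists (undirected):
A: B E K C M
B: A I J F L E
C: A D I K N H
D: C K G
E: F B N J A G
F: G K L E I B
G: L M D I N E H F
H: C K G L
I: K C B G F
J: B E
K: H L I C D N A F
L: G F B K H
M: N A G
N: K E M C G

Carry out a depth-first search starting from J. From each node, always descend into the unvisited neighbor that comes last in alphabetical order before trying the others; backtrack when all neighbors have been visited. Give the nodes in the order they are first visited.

Visit J
J → E
E → N
N → M
M → G
G → L
L → K
K → I
I → F
F → B
B → A
A → C
C → H
C → D

J, E, N, M, G, L, K, I, F, B, A, C, H, D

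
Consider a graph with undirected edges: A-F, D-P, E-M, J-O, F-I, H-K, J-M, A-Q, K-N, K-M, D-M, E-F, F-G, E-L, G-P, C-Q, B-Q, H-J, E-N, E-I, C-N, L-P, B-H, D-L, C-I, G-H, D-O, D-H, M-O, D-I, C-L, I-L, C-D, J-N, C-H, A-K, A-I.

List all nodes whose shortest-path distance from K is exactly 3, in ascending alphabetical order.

L, P

Level 0: K
Level 1: A, H, M, N
Level 2: B, C, D, E, F, G, I, J, O, Q
Level 3: L, P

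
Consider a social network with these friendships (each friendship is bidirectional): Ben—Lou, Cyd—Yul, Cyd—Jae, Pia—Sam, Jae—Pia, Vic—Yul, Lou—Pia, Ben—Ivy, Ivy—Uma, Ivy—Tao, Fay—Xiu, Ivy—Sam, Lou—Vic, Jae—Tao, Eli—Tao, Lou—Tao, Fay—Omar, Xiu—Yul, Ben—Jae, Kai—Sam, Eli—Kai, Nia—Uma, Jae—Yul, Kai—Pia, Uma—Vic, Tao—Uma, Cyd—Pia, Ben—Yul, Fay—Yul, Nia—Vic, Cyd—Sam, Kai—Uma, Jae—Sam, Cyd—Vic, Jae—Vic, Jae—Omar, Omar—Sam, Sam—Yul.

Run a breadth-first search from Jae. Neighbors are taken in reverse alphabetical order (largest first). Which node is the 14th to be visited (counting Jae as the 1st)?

Visit Jae; enqueue Yul, Vic, Tao, Sam, Pia, Omar, Cyd, Ben → queue [Yul, Vic, Tao, Sam, Pia, Omar, Cyd, Ben]
Visit Yul; enqueue Xiu, Fay → queue [Vic, Tao, Sam, Pia, Omar, Cyd, Ben, Xiu, Fay]
Visit Vic; enqueue Uma, Nia, Lou → queue [Tao, Sam, Pia, Omar, Cyd, Ben, Xiu, Fay, Uma, Nia, Lou]
Visit Tao; enqueue Ivy, Eli → queue [Sam, Pia, Omar, Cyd, Ben, Xiu, Fay, Uma, Nia, Lou, Ivy, Eli]
Visit Sam; enqueue Kai → queue [Pia, Omar, Cyd, Ben, Xiu, Fay, Uma, Nia, Lou, Ivy, Eli, Kai]
Visit Pia → queue [Omar, Cyd, Ben, Xiu, Fay, Uma, Nia, Lou, Ivy, Eli, Kai]
Visit Omar → queue [Cyd, Ben, Xiu, Fay, Uma, Nia, Lou, Ivy, Eli, Kai]
Visit Cyd → queue [Ben, Xiu, Fay, Uma, Nia, Lou, Ivy, Eli, Kai]
Visit Ben → queue [Xiu, Fay, Uma, Nia, Lou, Ivy, Eli, Kai]
Visit Xiu → queue [Fay, Uma, Nia, Lou, Ivy, Eli, Kai]
Visit Fay → queue [Uma, Nia, Lou, Ivy, Eli, Kai]
Visit Uma → queue [Nia, Lou, Ivy, Eli, Kai]
Visit Nia → queue [Lou, Ivy, Eli, Kai]
Visit Lou → queue [Ivy, Eli, Kai]
Visit Ivy → queue [Eli, Kai]
Visit Eli → queue [Kai]
Visit Kai → queue []

Visit order: Jae, Yul, Vic, Tao, Sam, Pia, Omar, Cyd, Ben, Xiu, Fay, Uma, Nia, Lou, Ivy, Eli, Kai

Lou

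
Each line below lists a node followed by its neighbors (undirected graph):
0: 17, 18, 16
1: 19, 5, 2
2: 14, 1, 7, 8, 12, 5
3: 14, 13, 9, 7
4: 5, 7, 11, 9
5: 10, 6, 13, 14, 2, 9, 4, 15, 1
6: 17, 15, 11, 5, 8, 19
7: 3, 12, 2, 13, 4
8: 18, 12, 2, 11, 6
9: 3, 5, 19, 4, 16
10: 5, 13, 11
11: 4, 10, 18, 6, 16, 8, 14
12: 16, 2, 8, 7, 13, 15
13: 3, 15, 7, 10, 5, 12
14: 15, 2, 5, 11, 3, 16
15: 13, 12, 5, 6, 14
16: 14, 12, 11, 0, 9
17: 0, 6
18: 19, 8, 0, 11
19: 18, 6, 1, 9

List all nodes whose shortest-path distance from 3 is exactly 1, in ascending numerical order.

Level 0: 3
Level 1: 7, 9, 13, 14
Level 2: 2, 4, 5, 10, 11, 12, 15, 16, 19
Level 3: 0, 1, 6, 8, 18
Level 4: 17

7, 9, 13, 14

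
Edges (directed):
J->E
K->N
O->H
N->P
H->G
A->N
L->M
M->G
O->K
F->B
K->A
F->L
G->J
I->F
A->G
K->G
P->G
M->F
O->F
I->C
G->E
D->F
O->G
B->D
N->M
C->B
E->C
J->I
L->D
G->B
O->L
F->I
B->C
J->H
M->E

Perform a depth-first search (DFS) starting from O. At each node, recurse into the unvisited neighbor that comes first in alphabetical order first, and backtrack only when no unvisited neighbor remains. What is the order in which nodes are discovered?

O -> F -> B -> C -> D -> I -> L -> M -> E -> G -> J -> H -> K -> A -> N -> P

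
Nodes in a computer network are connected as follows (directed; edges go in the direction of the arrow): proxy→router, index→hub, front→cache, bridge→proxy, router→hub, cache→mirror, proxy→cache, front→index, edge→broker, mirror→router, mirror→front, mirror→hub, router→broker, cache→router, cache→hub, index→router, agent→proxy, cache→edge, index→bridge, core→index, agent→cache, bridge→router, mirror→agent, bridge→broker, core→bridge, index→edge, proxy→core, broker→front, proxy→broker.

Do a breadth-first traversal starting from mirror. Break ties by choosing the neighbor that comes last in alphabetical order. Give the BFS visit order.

Visit mirror; enqueue router, hub, front, agent → queue [router, hub, front, agent]
Visit router; enqueue broker → queue [hub, front, agent, broker]
Visit hub → queue [front, agent, broker]
Visit front; enqueue index, cache → queue [agent, broker, index, cache]
Visit agent; enqueue proxy → queue [broker, index, cache, proxy]
Visit broker → queue [index, cache, proxy]
Visit index; enqueue edge, bridge → queue [cache, proxy, edge, bridge]
Visit cache → queue [proxy, edge, bridge]
Visit proxy; enqueue core → queue [edge, bridge, core]
Visit edge → queue [bridge, core]
Visit bridge → queue [core]
Visit core → queue []

mirror → router → hub → front → agent → broker → index → cache → proxy → edge → bridge → core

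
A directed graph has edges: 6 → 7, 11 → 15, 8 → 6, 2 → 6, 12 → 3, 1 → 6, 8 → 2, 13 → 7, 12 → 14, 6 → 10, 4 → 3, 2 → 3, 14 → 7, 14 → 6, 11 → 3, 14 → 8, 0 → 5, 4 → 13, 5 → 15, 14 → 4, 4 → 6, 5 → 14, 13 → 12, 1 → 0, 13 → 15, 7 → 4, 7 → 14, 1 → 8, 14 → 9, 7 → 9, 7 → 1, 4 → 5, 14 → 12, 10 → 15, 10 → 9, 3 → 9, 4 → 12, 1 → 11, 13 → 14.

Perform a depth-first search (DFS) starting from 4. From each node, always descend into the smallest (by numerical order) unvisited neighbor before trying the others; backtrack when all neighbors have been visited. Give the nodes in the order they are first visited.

4, 3, 9, 5, 14, 6, 7, 1, 0, 8, 2, 11, 15, 10, 12, 13

Visit 4
4 → 3
3 → 9
4 → 5
5 → 14
14 → 6
6 → 7
7 → 1
1 → 0
1 → 8
8 → 2
1 → 11
11 → 15
6 → 10
14 → 12
4 → 13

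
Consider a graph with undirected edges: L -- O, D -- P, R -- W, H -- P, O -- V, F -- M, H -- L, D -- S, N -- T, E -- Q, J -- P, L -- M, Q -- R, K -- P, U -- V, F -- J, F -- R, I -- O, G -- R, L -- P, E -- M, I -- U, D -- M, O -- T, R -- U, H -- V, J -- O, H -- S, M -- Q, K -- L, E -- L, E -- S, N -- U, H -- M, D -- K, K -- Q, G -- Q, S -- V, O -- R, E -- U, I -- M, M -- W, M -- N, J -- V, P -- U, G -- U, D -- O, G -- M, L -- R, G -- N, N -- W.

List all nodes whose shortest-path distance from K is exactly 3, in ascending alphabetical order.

Level 0: K
Level 1: D, L, P, Q
Level 2: E, G, H, J, M, O, R, S, U
Level 3: F, I, N, T, V, W

F, I, N, T, V, W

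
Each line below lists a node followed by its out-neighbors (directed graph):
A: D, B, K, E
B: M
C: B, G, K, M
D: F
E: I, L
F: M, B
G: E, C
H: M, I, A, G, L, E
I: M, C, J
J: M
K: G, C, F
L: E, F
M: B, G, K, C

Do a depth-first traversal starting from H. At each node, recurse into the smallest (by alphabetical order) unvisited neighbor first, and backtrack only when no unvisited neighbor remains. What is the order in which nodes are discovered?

Visit H
H → A
A → B
B → M
M → C
C → G
G → E
E → I
I → J
E → L
L → F
C → K
A → D

H, A, B, M, C, G, E, I, J, L, F, K, D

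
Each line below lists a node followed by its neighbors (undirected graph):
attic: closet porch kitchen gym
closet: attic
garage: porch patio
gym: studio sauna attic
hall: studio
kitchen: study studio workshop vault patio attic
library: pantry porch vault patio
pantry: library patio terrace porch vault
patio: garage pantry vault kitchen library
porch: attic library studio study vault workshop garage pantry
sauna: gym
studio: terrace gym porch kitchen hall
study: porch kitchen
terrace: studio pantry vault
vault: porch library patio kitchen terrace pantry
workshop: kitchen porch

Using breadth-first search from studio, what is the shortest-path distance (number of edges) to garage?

2

Level 0: studio
Level 1: gym, hall, kitchen, porch, terrace
Level 2: attic, garage, library, pantry, patio, sauna, study, vault, workshop
Level 3: closet
garage first appears at level 2.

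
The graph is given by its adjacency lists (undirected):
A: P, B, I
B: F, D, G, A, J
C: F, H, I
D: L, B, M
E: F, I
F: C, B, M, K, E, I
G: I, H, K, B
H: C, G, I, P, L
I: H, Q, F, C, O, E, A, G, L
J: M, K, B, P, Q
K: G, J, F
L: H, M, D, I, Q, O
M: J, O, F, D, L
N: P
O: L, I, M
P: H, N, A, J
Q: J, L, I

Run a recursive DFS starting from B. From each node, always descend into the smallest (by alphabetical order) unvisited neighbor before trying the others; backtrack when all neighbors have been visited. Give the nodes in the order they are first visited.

Visit B
B → A
A → I
I → C
C → F
F → E
F → K
K → G
G → H
H → L
L → D
D → M
M → J
J → P
P → N
J → Q
M → O

B → A → I → C → F → E → K → G → H → L → D → M → J → P → N → Q → O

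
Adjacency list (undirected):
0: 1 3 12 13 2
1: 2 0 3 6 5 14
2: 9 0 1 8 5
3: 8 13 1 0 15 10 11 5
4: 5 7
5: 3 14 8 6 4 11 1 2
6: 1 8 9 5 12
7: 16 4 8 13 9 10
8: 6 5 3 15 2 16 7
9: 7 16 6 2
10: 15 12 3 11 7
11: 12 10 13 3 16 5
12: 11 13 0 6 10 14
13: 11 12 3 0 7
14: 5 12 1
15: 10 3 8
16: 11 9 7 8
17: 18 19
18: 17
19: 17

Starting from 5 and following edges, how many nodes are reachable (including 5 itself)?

17

BFS from 5 visits: 5, 3, 14, 8, 6, 4, 11, 1, 2, 13, 0, 15, 10, 12, 16, 7, 9
Reachable nodes: 17 of 20 total.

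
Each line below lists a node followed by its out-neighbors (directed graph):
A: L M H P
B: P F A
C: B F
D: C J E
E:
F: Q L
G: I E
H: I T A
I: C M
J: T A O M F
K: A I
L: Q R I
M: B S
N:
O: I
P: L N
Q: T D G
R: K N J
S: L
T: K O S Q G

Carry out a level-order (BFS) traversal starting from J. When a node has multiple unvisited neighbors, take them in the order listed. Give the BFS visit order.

Visit J; enqueue T, A, O, M, F → queue [T, A, O, M, F]
Visit T; enqueue K, S, Q, G → queue [A, O, M, F, K, S, Q, G]
Visit A; enqueue L, H, P → queue [O, M, F, K, S, Q, G, L, H, P]
Visit O; enqueue I → queue [M, F, K, S, Q, G, L, H, P, I]
Visit M; enqueue B → queue [F, K, S, Q, G, L, H, P, I, B]
Visit F → queue [K, S, Q, G, L, H, P, I, B]
Visit K → queue [S, Q, G, L, H, P, I, B]
Visit S → queue [Q, G, L, H, P, I, B]
Visit Q; enqueue D → queue [G, L, H, P, I, B, D]
Visit G; enqueue E → queue [L, H, P, I, B, D, E]
Visit L; enqueue R → queue [H, P, I, B, D, E, R]
Visit H → queue [P, I, B, D, E, R]
Visit P; enqueue N → queue [I, B, D, E, R, N]
Visit I; enqueue C → queue [B, D, E, R, N, C]
Visit B → queue [D, E, R, N, C]
Visit D → queue [E, R, N, C]
Visit E → queue [R, N, C]
Visit R → queue [N, C]
Visit N → queue [C]
Visit C → queue []

J, T, A, O, M, F, K, S, Q, G, L, H, P, I, B, D, E, R, N, C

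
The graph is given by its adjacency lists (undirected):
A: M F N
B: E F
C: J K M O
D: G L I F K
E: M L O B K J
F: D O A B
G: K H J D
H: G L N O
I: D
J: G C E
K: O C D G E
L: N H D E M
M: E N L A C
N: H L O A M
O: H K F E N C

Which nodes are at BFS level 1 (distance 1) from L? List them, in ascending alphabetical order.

D, E, H, M, N

Level 0: L
Level 1: D, E, H, M, N
Level 2: A, B, C, F, G, I, J, K, O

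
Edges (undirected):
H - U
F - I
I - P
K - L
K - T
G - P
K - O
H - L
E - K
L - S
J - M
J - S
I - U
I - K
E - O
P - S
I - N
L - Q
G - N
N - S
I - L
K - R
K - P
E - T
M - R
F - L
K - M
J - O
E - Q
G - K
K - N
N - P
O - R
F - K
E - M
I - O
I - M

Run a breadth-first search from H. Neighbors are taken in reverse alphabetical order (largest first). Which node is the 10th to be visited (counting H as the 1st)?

Visit H; enqueue U, L → queue [U, L]
Visit U; enqueue I → queue [L, I]
Visit L; enqueue S, Q, K, F → queue [I, S, Q, K, F]
Visit I; enqueue P, O, N, M → queue [S, Q, K, F, P, O, N, M]
Visit S; enqueue J → queue [Q, K, F, P, O, N, M, J]
Visit Q; enqueue E → queue [K, F, P, O, N, M, J, E]
Visit K; enqueue T, R, G → queue [F, P, O, N, M, J, E, T, R, G]
Visit F → queue [P, O, N, M, J, E, T, R, G]
Visit P → queue [O, N, M, J, E, T, R, G]
Visit O → queue [N, M, J, E, T, R, G]
Visit N → queue [M, J, E, T, R, G]
Visit M → queue [J, E, T, R, G]
Visit J → queue [E, T, R, G]
Visit E → queue [T, R, G]
Visit T → queue [R, G]
Visit R → queue [G]
Visit G → queue []

Visit order: H, U, L, I, S, Q, K, F, P, O, N, M, J, E, T, R, G

O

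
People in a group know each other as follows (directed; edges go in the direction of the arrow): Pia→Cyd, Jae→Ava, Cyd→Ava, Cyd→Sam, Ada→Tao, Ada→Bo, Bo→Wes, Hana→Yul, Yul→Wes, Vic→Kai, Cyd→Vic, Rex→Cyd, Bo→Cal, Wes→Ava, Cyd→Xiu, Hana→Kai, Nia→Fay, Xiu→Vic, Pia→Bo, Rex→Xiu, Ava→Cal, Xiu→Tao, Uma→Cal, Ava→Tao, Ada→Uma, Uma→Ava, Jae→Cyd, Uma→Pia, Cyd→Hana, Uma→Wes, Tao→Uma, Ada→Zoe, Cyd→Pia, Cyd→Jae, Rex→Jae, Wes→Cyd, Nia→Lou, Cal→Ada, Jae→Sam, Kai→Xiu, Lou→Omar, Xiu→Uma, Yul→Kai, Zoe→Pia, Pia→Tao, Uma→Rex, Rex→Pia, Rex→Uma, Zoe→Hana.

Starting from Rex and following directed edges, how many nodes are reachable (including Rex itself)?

18

BFS from Rex visits: Rex, Cyd, Jae, Pia, Uma, Xiu, Ava, Hana, Sam, Vic, Bo, Tao, Cal, Wes, Kai, Yul, Ada, Zoe
Reachable nodes: 18 of 22 total.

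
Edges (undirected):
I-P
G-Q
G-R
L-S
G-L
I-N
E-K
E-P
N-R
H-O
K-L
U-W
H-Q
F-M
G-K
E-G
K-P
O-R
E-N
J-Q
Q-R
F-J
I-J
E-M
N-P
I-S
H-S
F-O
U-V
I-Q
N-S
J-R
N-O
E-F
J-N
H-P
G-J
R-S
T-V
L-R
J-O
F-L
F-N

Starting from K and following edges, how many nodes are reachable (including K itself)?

BFS from K visits: K, E, G, L, P, F, M, N, J, Q, R, S, H, I, O
Reachable nodes: 15 of 19 total.

15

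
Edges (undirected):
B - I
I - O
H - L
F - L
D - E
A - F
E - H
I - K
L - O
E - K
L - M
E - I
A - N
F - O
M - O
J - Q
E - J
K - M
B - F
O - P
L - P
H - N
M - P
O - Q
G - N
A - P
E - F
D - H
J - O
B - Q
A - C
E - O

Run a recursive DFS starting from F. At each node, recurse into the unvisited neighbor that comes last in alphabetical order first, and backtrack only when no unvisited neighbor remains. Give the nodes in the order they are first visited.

F -> O -> Q -> J -> E -> K -> M -> P -> L -> H -> N -> G -> A -> C -> D -> I -> B

Visit F
F → O
O → Q
Q → J
J → E
E → K
K → M
M → P
P → L
L → H
H → N
N → G
N → A
A → C
H → D
K → I
I → B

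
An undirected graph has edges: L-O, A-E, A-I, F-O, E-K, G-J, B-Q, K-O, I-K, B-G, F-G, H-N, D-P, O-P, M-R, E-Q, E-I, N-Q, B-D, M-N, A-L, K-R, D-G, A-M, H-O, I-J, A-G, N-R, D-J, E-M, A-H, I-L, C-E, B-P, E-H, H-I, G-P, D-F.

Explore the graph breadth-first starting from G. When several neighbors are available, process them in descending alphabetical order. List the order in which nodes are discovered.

Visit G; enqueue P, J, F, D, B, A → queue [P, J, F, D, B, A]
Visit P; enqueue O → queue [J, F, D, B, A, O]
Visit J; enqueue I → queue [F, D, B, A, O, I]
Visit F → queue [D, B, A, O, I]
Visit D → queue [B, A, O, I]
Visit B; enqueue Q → queue [A, O, I, Q]
Visit A; enqueue M, L, H, E → queue [O, I, Q, M, L, H, E]
Visit O; enqueue K → queue [I, Q, M, L, H, E, K]
Visit I → queue [Q, M, L, H, E, K]
Visit Q; enqueue N → queue [M, L, H, E, K, N]
Visit M; enqueue R → queue [L, H, E, K, N, R]
Visit L → queue [H, E, K, N, R]
Visit H → queue [E, K, N, R]
Visit E; enqueue C → queue [K, N, R, C]
Visit K → queue [N, R, C]
Visit N → queue [R, C]
Visit R → queue [C]
Visit C → queue []

G P J F D B A O I Q M L H E K N R C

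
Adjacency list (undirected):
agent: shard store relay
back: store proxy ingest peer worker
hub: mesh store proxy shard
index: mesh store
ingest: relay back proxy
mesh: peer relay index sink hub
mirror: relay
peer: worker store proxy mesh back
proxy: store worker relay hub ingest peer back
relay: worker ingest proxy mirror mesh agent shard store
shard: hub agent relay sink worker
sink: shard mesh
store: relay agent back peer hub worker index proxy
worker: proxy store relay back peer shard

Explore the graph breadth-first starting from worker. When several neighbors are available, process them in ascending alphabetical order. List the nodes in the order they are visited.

Visit worker; enqueue back, peer, proxy, relay, shard, store → queue [back, peer, proxy, relay, shard, store]
Visit back; enqueue ingest → queue [peer, proxy, relay, shard, store, ingest]
Visit peer; enqueue mesh → queue [proxy, relay, shard, store, ingest, mesh]
Visit proxy; enqueue hub → queue [relay, shard, store, ingest, mesh, hub]
Visit relay; enqueue agent, mirror → queue [shard, store, ingest, mesh, hub, agent, mirror]
Visit shard; enqueue sink → queue [store, ingest, mesh, hub, agent, mirror, sink]
Visit store; enqueue index → queue [ingest, mesh, hub, agent, mirror, sink, index]
Visit ingest → queue [mesh, hub, agent, mirror, sink, index]
Visit mesh → queue [hub, agent, mirror, sink, index]
Visit hub → queue [agent, mirror, sink, index]
Visit agent → queue [mirror, sink, index]
Visit mirror → queue [sink, index]
Visit sink → queue [index]
Visit index → queue []

worker → back → peer → proxy → relay → shard → store → ingest → mesh → hub → agent → mirror → sink → index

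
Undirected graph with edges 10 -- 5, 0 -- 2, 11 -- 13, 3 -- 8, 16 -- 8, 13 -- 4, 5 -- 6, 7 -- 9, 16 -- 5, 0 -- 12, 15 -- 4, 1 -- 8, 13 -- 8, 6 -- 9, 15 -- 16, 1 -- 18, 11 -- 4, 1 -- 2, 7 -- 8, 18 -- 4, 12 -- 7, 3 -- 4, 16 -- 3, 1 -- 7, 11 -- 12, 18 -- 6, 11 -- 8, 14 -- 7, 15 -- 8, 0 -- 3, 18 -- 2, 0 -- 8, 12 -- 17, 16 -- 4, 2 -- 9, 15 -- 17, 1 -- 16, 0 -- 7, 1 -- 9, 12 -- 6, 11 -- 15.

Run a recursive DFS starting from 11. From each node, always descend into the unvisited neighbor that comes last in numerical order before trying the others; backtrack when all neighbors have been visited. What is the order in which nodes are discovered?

Visit 11
11 → 15
15 → 17
17 → 12
12 → 7
7 → 14
7 → 9
9 → 6
6 → 18
18 → 4
4 → 16
16 → 8
8 → 13
8 → 3
3 → 0
0 → 2
2 → 1
16 → 5
5 → 10

11 -> 15 -> 17 -> 12 -> 7 -> 14 -> 9 -> 6 -> 18 -> 4 -> 16 -> 8 -> 13 -> 3 -> 0 -> 2 -> 1 -> 5 -> 10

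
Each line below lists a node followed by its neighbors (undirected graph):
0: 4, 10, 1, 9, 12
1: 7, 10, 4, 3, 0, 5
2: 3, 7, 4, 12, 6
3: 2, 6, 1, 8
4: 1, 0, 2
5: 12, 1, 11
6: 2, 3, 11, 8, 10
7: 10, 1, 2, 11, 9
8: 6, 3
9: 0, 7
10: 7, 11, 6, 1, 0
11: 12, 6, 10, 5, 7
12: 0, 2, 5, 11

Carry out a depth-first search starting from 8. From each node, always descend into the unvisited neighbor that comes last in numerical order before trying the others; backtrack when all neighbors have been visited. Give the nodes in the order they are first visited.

Visit 8
8 → 6
6 → 11
11 → 12
12 → 5
5 → 1
1 → 10
10 → 7
7 → 9
9 → 0
0 → 4
4 → 2
2 → 3

8, 6, 11, 12, 5, 1, 10, 7, 9, 0, 4, 2, 3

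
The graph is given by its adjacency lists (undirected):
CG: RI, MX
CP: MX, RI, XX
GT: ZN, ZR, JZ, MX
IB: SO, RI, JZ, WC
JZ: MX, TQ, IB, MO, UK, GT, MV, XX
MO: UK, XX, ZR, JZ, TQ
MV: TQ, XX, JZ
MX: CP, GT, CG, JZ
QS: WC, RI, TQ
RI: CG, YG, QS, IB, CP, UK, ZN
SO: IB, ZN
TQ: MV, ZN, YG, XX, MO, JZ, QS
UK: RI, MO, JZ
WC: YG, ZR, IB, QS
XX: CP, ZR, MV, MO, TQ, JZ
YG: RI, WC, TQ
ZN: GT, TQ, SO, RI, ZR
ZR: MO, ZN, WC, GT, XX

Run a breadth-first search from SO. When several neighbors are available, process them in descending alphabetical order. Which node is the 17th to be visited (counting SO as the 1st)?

CG

Visit SO; enqueue ZN, IB → queue [ZN, IB]
Visit ZN; enqueue ZR, TQ, RI, GT → queue [IB, ZR, TQ, RI, GT]
Visit IB; enqueue WC, JZ → queue [ZR, TQ, RI, GT, WC, JZ]
Visit ZR; enqueue XX, MO → queue [TQ, RI, GT, WC, JZ, XX, MO]
Visit TQ; enqueue YG, QS, MV → queue [RI, GT, WC, JZ, XX, MO, YG, QS, MV]
Visit RI; enqueue UK, CP, CG → queue [GT, WC, JZ, XX, MO, YG, QS, MV, UK, CP, CG]
Visit GT; enqueue MX → queue [WC, JZ, XX, MO, YG, QS, MV, UK, CP, CG, MX]
Visit WC → queue [JZ, XX, MO, YG, QS, MV, UK, CP, CG, MX]
Visit JZ → queue [XX, MO, YG, QS, MV, UK, CP, CG, MX]
Visit XX → queue [MO, YG, QS, MV, UK, CP, CG, MX]
Visit MO → queue [YG, QS, MV, UK, CP, CG, MX]
Visit YG → queue [QS, MV, UK, CP, CG, MX]
Visit QS → queue [MV, UK, CP, CG, MX]
Visit MV → queue [UK, CP, CG, MX]
Visit UK → queue [CP, CG, MX]
Visit CP → queue [CG, MX]
Visit CG → queue [MX]
Visit MX → queue []

Visit order: SO, ZN, IB, ZR, TQ, RI, GT, WC, JZ, XX, MO, YG, QS, MV, UK, CP, CG, MX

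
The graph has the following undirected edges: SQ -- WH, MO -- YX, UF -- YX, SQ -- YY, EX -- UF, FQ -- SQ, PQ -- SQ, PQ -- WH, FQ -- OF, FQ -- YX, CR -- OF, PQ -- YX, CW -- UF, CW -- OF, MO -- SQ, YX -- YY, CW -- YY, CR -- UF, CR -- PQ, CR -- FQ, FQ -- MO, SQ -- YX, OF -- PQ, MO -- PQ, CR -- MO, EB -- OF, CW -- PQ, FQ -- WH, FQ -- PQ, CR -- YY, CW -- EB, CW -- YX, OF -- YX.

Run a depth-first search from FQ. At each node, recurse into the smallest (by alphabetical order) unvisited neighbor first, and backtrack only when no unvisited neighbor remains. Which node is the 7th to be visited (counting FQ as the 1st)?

Visit FQ
FQ → CR
CR → MO
MO → PQ
PQ → CW
CW → EB
EB → OF
OF → YX
YX → SQ
SQ → WH
SQ → YY
YX → UF
UF → EX

Visit order: FQ, CR, MO, PQ, CW, EB, OF, YX, SQ, WH, YY, UF, EX

OF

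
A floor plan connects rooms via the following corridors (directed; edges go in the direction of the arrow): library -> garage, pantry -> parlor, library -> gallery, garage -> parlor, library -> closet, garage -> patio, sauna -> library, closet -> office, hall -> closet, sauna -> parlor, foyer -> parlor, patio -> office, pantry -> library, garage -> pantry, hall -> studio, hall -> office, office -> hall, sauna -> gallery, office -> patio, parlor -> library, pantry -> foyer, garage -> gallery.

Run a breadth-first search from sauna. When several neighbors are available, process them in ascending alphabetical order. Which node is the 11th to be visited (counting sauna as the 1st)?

Visit sauna; enqueue gallery, library, parlor → queue [gallery, library, parlor]
Visit gallery → queue [library, parlor]
Visit library; enqueue closet, garage → queue [parlor, closet, garage]
Visit parlor → queue [closet, garage]
Visit closet; enqueue office → queue [garage, office]
Visit garage; enqueue pantry, patio → queue [office, pantry, patio]
Visit office; enqueue hall → queue [pantry, patio, hall]
Visit pantry; enqueue foyer → queue [patio, hall, foyer]
Visit patio → queue [hall, foyer]
Visit hall; enqueue studio → queue [foyer, studio]
Visit foyer → queue [studio]
Visit studio → queue []

Visit order: sauna, gallery, library, parlor, closet, garage, office, pantry, patio, hall, foyer, studio

foyer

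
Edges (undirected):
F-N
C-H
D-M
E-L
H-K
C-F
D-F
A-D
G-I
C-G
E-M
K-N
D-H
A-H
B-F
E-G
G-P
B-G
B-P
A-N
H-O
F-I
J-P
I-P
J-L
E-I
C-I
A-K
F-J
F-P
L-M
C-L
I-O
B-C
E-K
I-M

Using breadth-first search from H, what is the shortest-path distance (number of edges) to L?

Level 0: H
Level 1: A, C, D, K, O
Level 2: B, E, F, G, I, L, M, N
Level 3: J, P
L first appears at level 2.

2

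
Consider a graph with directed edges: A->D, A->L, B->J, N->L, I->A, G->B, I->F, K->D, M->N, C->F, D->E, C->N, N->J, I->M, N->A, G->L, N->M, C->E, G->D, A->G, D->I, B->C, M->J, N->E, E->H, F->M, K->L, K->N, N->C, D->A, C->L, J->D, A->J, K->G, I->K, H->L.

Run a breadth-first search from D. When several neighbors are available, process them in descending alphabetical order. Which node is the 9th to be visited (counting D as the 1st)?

Visit D; enqueue I, E, A → queue [I, E, A]
Visit I; enqueue M, K, F → queue [E, A, M, K, F]
Visit E; enqueue H → queue [A, M, K, F, H]
Visit A; enqueue L, J, G → queue [M, K, F, H, L, J, G]
Visit M; enqueue N → queue [K, F, H, L, J, G, N]
Visit K → queue [F, H, L, J, G, N]
Visit F → queue [H, L, J, G, N]
Visit H → queue [L, J, G, N]
Visit L → queue [J, G, N]
Visit J → queue [G, N]
Visit G; enqueue B → queue [N, B]
Visit N; enqueue C → queue [B, C]
Visit B → queue [C]
Visit C → queue []

Visit order: D, I, E, A, M, K, F, H, L, J, G, N, B, C

L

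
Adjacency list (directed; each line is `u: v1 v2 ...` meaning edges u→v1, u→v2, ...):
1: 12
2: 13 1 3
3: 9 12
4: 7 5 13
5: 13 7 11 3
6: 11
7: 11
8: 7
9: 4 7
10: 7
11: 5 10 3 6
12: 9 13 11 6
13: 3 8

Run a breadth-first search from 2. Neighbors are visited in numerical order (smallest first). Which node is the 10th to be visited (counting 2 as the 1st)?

4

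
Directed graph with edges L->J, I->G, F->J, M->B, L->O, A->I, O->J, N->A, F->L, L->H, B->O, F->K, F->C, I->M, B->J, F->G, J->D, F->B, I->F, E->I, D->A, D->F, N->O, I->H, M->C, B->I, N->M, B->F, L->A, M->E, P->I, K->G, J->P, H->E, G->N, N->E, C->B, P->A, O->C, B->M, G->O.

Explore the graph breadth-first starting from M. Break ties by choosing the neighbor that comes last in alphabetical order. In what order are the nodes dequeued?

M, E, C, B, I, O, J, F, H, G, P, D, L, K, N, A

Visit M; enqueue E, C, B → queue [E, C, B]
Visit E; enqueue I → queue [C, B, I]
Visit C → queue [B, I]
Visit B; enqueue O, J, F → queue [I, O, J, F]
Visit I; enqueue H, G → queue [O, J, F, H, G]
Visit O → queue [J, F, H, G]
Visit J; enqueue P, D → queue [F, H, G, P, D]
Visit F; enqueue L, K → queue [H, G, P, D, L, K]
Visit H → queue [G, P, D, L, K]
Visit G; enqueue N → queue [P, D, L, K, N]
Visit P; enqueue A → queue [D, L, K, N, A]
Visit D → queue [L, K, N, A]
Visit L → queue [K, N, A]
Visit K → queue [N, A]
Visit N → queue [A]
Visit A → queue []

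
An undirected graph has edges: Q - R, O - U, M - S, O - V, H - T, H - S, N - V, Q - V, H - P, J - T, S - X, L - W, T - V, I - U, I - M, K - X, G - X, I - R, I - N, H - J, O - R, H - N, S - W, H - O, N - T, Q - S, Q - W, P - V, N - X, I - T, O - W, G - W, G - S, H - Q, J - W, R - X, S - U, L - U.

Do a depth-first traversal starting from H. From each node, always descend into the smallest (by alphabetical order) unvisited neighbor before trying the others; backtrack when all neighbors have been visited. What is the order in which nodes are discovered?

H → J → T → I → M → S → G → W → L → U → O → R → Q → V → N → X → K → P

Visit H
H → J
J → T
T → I
I → M
M → S
S → G
G → W
W → L
L → U
U → O
O → R
R → Q
Q → V
V → N
N → X
X → K
V → P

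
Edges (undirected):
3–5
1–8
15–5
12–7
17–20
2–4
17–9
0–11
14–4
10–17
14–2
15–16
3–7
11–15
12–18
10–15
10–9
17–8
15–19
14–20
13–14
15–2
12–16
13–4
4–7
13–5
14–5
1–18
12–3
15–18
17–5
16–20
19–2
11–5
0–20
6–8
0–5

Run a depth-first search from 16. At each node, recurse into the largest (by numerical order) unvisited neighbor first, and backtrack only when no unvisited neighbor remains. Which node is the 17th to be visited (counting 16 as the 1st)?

Visit 16
16 → 20
20 → 17
17 → 10
10 → 15
15 → 19
19 → 2
2 → 14
14 → 13
13 → 5
5 → 11
11 → 0
5 → 3
3 → 12
12 → 18
18 → 1
1 → 8
8 → 6
12 → 7
7 → 4
10 → 9

Visit order: 16, 20, 17, 10, 15, 19, 2, 14, 13, 5, 11, 0, 3, 12, 18, 1, 8, 6, 7, 4, 9

8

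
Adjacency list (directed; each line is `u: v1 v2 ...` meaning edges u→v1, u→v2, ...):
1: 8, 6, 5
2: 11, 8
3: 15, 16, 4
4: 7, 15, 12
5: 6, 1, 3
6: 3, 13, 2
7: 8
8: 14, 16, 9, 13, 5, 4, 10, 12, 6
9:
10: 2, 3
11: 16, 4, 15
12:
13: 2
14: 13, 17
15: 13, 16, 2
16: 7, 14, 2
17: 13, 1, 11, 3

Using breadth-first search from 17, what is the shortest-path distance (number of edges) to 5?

Level 0: 17
Level 1: 1, 3, 11, 13
Level 2: 2, 4, 5, 6, 8, 15, 16
Level 3: 7, 9, 10, 12, 14
5 first appears at level 2.

2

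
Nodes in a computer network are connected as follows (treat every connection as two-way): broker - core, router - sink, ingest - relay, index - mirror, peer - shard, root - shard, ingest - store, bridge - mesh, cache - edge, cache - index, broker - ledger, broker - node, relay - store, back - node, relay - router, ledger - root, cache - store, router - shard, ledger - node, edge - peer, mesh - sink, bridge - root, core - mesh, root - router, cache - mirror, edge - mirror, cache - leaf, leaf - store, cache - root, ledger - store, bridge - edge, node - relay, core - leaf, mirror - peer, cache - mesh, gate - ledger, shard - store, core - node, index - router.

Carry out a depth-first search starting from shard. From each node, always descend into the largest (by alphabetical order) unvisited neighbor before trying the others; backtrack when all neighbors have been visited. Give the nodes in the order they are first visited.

shard → store → relay → router → sink → mesh → core → node → ledger → root → cache → mirror → peer → edge → bridge → index → leaf → gate → broker → back → ingest

Visit shard
shard → store
store → relay
relay → router
router → sink
sink → mesh
mesh → core
core → node
node → ledger
ledger → root
root → cache
cache → mirror
mirror → peer
peer → edge
edge → bridge
mirror → index
cache → leaf
ledger → gate
ledger → broker
node → back
relay → ingest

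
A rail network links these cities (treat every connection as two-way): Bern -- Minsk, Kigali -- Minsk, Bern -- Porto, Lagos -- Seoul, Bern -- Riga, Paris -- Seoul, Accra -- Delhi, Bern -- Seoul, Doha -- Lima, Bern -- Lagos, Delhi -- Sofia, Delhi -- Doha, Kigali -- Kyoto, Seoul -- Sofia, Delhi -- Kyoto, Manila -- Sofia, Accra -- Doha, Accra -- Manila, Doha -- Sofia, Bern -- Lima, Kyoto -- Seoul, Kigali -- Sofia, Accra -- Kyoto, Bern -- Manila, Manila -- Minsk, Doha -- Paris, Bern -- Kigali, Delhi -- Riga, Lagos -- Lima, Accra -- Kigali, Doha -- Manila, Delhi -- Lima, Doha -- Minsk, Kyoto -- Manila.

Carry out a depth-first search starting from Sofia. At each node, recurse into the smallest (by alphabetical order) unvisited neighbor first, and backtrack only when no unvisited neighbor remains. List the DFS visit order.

Sofia, Delhi, Accra, Doha, Lima, Bern, Kigali, Kyoto, Manila, Minsk, Seoul, Lagos, Paris, Porto, Riga

Visit Sofia
Sofia → Delhi
Delhi → Accra
Accra → Doha
Doha → Lima
Lima → Bern
Bern → Kigali
Kigali → Kyoto
Kyoto → Manila
Manila → Minsk
Kyoto → Seoul
Seoul → Lagos
Seoul → Paris
Bern → Porto
Bern → Riga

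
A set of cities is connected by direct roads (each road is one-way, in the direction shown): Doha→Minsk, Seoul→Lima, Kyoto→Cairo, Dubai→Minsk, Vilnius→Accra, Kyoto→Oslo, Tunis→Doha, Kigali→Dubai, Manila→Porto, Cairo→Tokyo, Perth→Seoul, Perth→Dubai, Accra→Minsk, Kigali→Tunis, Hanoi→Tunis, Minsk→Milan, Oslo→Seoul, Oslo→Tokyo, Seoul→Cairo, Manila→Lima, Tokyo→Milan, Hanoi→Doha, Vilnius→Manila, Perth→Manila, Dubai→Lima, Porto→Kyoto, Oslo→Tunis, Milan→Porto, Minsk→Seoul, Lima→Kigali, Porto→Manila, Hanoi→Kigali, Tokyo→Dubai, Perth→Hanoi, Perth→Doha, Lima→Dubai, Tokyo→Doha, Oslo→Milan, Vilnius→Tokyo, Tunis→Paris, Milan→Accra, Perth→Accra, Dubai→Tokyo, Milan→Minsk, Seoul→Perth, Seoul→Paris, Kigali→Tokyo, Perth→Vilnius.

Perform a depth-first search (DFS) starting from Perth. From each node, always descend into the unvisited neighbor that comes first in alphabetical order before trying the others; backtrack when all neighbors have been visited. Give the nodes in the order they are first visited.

Visit Perth
Perth → Accra
Accra → Minsk
Minsk → Milan
Milan → Porto
Porto → Kyoto
Kyoto → Cairo
Cairo → Tokyo
Tokyo → Doha
Tokyo → Dubai
Dubai → Lima
Lima → Kigali
Kigali → Tunis
Tunis → Paris
Kyoto → Oslo
Oslo → Seoul
Porto → Manila
Perth → Hanoi
Perth → Vilnius

Perth -> Accra -> Minsk -> Milan -> Porto -> Kyoto -> Cairo -> Tokyo -> Doha -> Dubai -> Lima -> Kigali -> Tunis -> Paris -> Oslo -> Seoul -> Manila -> Hanoi -> Vilnius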